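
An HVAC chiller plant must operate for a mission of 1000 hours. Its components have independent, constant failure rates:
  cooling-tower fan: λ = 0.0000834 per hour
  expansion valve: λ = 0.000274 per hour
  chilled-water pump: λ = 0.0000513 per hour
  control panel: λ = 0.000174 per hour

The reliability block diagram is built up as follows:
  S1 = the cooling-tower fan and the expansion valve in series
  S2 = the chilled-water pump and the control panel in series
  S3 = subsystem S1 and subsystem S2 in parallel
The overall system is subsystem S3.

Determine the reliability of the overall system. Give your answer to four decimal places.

R(cooling-tower fan) = exp(−0.0000834 × 1000) = 0.919983
R(expansion valve) = exp(−0.000274 × 1000) = 0.760332
R(chilled-water pump) = exp(−0.0000513 × 1000) = 0.949994
R(control panel) = exp(−0.000174 × 1000) = 0.840297
Series (cooling-tower fan and expansion valve): 0.919983 × 0.760332 = 0.699493
Series (chilled-water pump and control panel): 0.949994 × 0.840297 = 0.798277
Parallel ([0.699493] and [0.798277]): 1 − (1 − 0.699493)(1 − 0.798277) = 0.9394

0.9394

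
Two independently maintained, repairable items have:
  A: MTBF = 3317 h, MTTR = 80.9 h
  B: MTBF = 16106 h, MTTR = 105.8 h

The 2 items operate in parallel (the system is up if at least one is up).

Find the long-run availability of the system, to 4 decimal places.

0.9998

A(A) = MTBF/(MTBF+MTTR) = 3317/(3317+80.9) = 0.976191
A(B) = MTBF/(MTBF+MTTR) = 16106/(16106+105.8) = 0.993474
Parallel availability: 1 − (1 − 0.976191)(1 − 0.993474) = 0.9998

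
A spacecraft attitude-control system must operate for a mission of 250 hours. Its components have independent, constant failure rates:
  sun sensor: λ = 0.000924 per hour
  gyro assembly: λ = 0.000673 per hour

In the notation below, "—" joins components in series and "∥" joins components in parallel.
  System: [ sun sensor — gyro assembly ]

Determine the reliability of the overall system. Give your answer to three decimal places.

0.671

R(sun sensor) = exp(−0.000924 × 250) = 0.79374
R(gyro assembly) = exp(−0.000673 × 250) = 0.84514
Series (sun sensor and gyro assembly): 0.79374 × 0.84514 = 0.671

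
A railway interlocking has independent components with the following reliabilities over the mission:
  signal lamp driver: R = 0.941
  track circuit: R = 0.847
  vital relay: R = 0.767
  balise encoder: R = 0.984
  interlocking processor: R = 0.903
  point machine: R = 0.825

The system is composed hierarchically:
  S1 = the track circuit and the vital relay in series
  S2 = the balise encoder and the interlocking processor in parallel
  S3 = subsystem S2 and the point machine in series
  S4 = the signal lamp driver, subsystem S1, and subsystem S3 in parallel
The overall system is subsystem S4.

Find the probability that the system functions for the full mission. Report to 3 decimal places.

Series (track circuit and vital relay): 0.84700 × 0.76700 = 0.64965
Parallel (balise encoder and interlocking processor): 1 − (1 − 0.98400)(1 − 0.90300) = 0.99845
Series ([0.99845] and point machine): 0.99845 × 0.82500 = 0.82372
Parallel (signal lamp driver, [0.64965], and [0.82372]): 1 − (1 − 0.94100)(1 − 0.64965)(1 − 0.82372) = 0.996

0.996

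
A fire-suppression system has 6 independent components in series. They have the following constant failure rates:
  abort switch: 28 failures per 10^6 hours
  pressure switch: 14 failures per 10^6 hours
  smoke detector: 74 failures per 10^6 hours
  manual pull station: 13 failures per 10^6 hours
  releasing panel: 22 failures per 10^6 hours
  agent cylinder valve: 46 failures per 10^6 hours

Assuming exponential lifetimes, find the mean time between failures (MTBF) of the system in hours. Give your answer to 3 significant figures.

Series of exponential components: λ_sys = Σ λ_i
λ_sys = 0.000028 + 0.000014 + 0.000074 + 0.000013 + 0.000022 + 0.000046 = 1.9700e-04 /h
MTBF = 1 / λ_sys = 5080 h

5080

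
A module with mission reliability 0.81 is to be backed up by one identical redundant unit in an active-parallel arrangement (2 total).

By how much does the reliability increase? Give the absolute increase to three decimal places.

R_before = 0.81
R_after = 1 − (1 − 0.81)^2 = 0.964
ΔR = 0.964 − 0.81 = 0.154

0.154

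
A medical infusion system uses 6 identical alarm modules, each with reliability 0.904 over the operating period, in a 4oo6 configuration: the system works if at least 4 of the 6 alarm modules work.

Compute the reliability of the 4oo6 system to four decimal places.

0.9858

R = Σ_{i=4}^{6} C(6,i) p^i (1−p)^{6−i} with p = 0.904
C(6,4)·0.904^4·0.096^2 = 0.092322
C(6,5)·0.904^5·0.096^1 = 0.347748
C(6,6)·0.904^6·0.096^0 = 0.545771
Sum = 0.9858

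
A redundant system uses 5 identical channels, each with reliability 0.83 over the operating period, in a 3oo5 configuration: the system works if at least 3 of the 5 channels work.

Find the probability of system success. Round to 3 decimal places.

0.963

R = Σ_{i=3}^{5} C(5,i) p^i (1−p)^{5−i} with p = 0.83
C(5,3)·0.83^3·0.17^2 = 0.16525
C(5,4)·0.83^4·0.17^1 = 0.40340
C(5,5)·0.83^5·0.17^0 = 0.39390
Sum = 0.963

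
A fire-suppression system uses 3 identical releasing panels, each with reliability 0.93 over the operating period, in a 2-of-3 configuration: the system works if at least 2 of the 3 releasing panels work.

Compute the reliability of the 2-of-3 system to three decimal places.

R = Σ_{i=2}^{3} C(3,i) p^i (1−p)^{3−i} with p = 0.93
C(3,2)·0.93^2·0.07^1 = 0.18163
C(3,3)·0.93^3·0.07^0 = 0.80436
Sum = 0.986

0.986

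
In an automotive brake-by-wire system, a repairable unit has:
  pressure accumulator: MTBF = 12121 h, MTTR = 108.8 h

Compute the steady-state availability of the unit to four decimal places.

A(pressure accumulator) = MTBF/(MTBF+MTTR) = 12121/(12121+108.8) = 0.9911

0.9911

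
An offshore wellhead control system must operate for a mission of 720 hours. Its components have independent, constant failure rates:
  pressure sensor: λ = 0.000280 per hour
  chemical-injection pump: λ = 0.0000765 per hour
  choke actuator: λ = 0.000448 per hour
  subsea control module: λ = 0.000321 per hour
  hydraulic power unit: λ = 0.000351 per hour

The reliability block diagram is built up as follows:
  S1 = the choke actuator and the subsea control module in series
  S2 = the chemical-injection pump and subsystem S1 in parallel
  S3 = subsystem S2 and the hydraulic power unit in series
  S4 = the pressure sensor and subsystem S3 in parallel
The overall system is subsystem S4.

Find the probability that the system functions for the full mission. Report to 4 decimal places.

R(pressure sensor) = exp(−0.000280 × 720) = 0.817422
R(chemical-injection pump) = exp(−0.0000765 × 720) = 0.946409
R(choke actuator) = exp(−0.000448 × 720) = 0.724292
R(subsea control module) = exp(−0.000321 × 720) = 0.793644
R(hydraulic power unit) = exp(−0.000351 × 720) = 0.776685
Series (choke actuator and subsea control module): 0.724292 × 0.793644 = 0.574830
Parallel (chemical-injection pump and [0.574830]): 1 − (1 − 0.946409)(1 − 0.574830) = 0.977215
Series ([0.977215] and hydraulic power unit): 0.977215 × 0.776685 = 0.758988
Parallel (pressure sensor and [0.758988]): 1 − (1 − 0.817422)(1 − 0.758988) = 0.9560

0.9560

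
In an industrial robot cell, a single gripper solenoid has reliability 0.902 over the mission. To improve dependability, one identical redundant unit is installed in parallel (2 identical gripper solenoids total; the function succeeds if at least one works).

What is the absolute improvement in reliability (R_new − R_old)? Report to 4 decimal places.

R_before = 0.902
R_after = 1 − (1 − 0.902)^2 = 0.9904
ΔR = 0.9904 − 0.902 = 0.0884

0.0884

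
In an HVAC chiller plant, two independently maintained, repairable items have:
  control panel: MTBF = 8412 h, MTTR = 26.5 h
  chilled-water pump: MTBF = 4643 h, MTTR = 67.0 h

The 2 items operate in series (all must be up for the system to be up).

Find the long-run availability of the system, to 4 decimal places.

A(control panel) = MTBF/(MTBF+MTTR) = 8412/(8412+26.5) = 0.996860
A(chilled-water pump) = MTBF/(MTBF+MTTR) = 4643/(4643+67.0) = 0.985775
Series availability: 0.996860 × 0.985775 = 0.9827

0.9827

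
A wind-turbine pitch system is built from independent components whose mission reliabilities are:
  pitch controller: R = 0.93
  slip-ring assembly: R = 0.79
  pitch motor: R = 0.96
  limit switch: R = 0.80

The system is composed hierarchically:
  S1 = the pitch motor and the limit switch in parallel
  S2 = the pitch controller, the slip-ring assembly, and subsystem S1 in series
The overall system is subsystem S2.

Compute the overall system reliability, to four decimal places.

0.7288

Parallel (pitch motor and limit switch): 1 − (1 − 0.960000)(1 − 0.800000) = 0.992000
Series (pitch controller, slip-ring assembly, and [0.992000]): 0.930000 × 0.790000 × 0.992000 = 0.7288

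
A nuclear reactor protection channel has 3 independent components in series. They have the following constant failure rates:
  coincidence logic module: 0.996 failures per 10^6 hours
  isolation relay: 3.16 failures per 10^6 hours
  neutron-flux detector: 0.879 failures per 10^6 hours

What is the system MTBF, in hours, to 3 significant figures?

Series of exponential components: λ_sys = Σ λ_i
λ_sys = 0.000000996 + 0.00000316 + 0.000000879 = 5.0350e-06 /h
MTBF = 1 / λ_sys = 199000 h

199000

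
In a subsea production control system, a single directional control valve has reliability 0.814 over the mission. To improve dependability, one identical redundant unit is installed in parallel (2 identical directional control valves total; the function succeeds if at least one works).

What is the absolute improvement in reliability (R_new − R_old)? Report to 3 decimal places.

R_before = 0.814
R_after = 1 − (1 − 0.814)^2 = 0.965
ΔR = 0.965 − 0.814 = 0.151

0.151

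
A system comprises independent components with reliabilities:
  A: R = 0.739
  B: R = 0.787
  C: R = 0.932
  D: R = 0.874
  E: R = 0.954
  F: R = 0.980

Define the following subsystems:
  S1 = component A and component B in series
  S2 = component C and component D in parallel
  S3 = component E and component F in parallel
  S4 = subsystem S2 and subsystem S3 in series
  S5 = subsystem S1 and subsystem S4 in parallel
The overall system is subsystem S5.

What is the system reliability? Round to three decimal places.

Series (A and B): 0.73900 × 0.78700 = 0.58159
Parallel (C and D): 1 − (1 − 0.93200)(1 − 0.87400) = 0.99143
Parallel (E and F): 1 − (1 − 0.95400)(1 − 0.98000) = 0.99908
Series ([0.99143] and [0.99908]): 0.99143 × 0.99908 = 0.99052
Parallel ([0.58159] and [0.99052]): 1 − (1 − 0.58159)(1 − 0.99052) = 0.996

0.996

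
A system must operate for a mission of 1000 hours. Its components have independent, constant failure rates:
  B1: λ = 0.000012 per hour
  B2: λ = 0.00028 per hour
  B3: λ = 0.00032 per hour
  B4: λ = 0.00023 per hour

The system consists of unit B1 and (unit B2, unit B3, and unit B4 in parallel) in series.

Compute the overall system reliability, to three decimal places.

R(B1) = exp(−0.000012 × 1000) = 0.98807
R(B2) = exp(−0.00028 × 1000) = 0.75578
R(B3) = exp(−0.00032 × 1000) = 0.72615
R(B4) = exp(−0.00023 × 1000) = 0.79453
Parallel (B2, B3, and B4): 1 − (1 − 0.75578)(1 − 0.72615)(1 − 0.79453) = 0.98626
Series (B1 and [0.98626]): 0.98807 × 0.98626 = 0.974

0.974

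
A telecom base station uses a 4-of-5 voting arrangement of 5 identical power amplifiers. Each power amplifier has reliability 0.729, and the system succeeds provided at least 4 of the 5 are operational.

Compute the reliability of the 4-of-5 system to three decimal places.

R = Σ_{i=4}^{5} C(5,i) p^i (1−p)^{5−i} with p = 0.729
C(5,4)·0.729^4·0.271^1 = 0.38269
C(5,5)·0.729^5·0.271^0 = 0.20589
Sum = 0.589

0.589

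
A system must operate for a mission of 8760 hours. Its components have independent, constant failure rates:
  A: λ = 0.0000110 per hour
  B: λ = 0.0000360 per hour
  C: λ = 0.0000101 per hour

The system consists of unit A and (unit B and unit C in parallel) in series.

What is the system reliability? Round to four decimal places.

R(A) = exp(−0.0000110 × 8760) = 0.908137
R(B) = exp(−0.0000360 × 8760) = 0.729526
R(C) = exp(−0.0000101 × 8760) = 0.915325
Parallel (B and C): 1 − (1 − 0.729526)(1 − 0.915325) = 0.977098
Series (A and [0.977098]): 0.908137 × 0.977098 = 0.8873

0.8873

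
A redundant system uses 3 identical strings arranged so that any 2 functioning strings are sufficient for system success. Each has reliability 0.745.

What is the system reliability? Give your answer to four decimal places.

0.8381

R = Σ_{i=2}^{3} C(3,i) p^i (1−p)^{3−i} with p = 0.745
C(3,2)·0.745^2·0.255^1 = 0.424594
C(3,3)·0.745^3·0.255^0 = 0.413494
Sum = 0.8381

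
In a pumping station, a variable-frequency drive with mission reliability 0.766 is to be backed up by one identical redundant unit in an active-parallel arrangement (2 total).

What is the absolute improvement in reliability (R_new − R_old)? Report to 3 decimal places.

0.179

R_before = 0.766
R_after = 1 − (1 − 0.766)^2 = 0.945
ΔR = 0.945 − 0.766 = 0.179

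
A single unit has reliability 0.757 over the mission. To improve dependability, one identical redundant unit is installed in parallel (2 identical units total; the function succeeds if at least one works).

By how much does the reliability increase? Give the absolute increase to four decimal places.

0.1840

R_before = 0.757
R_after = 1 − (1 − 0.757)^2 = 0.9410
ΔR = 0.9410 − 0.757 = 0.1840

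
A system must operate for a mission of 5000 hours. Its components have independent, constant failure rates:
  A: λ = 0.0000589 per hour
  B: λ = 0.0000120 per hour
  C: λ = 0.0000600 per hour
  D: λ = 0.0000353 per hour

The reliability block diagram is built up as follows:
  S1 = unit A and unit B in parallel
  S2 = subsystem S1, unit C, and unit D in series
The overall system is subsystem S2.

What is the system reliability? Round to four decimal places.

0.6117

R(A) = exp(−0.0000589 × 5000) = 0.744904
R(B) = exp(−0.0000120 × 5000) = 0.941765
R(C) = exp(−0.0000600 × 5000) = 0.740818
R(D) = exp(−0.0000353 × 5000) = 0.838199
Parallel (A and B): 1 − (1 − 0.744904)(1 − 0.941765) = 0.985144
Series ([0.985144], C, and D): 0.985144 × 0.740818 × 0.838199 = 0.6117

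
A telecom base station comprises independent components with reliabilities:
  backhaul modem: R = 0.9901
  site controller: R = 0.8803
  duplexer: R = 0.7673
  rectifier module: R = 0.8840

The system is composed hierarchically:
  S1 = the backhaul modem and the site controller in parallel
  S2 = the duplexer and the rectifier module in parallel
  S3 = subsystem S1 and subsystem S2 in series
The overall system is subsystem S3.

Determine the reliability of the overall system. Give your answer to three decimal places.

0.972

Parallel (backhaul modem and site controller): 1 − (1 − 0.99010)(1 − 0.88030) = 0.99881
Parallel (duplexer and rectifier module): 1 − (1 − 0.76730)(1 − 0.88400) = 0.97301
Series ([0.99881] and [0.97301]): 0.99881 × 0.97301 = 0.972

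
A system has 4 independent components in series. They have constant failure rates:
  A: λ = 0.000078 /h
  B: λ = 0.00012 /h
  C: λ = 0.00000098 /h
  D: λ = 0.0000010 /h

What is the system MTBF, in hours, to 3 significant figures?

Series of exponential components: λ_sys = Σ λ_i
λ_sys = 0.000078 + 0.00012 + 0.00000098 + 0.0000010 = 1.9998e-04 /h
MTBF = 1 / λ_sys = 5000 h

5000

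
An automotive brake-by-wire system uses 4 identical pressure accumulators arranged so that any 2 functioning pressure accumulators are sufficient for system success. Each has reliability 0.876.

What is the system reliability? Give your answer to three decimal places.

R = Σ_{i=2}^{4} C(4,i) p^i (1−p)^{4−i} with p = 0.876
C(4,2)·0.876^2·0.124^2 = 0.07080
C(4,3)·0.876^3·0.124^1 = 0.33342
C(4,4)·0.876^4·0.124^0 = 0.58887
Sum = 0.993

0.993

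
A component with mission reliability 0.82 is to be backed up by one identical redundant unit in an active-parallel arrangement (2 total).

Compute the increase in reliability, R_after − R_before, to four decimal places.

R_before = 0.82
R_after = 1 − (1 − 0.82)^2 = 0.9676
ΔR = 0.9676 − 0.82 = 0.1476

0.1476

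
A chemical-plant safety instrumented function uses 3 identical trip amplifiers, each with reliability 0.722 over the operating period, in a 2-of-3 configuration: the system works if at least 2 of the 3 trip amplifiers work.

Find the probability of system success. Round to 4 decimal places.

R = Σ_{i=2}^{3} C(3,i) p^i (1−p)^{3−i} with p = 0.722
C(3,2)·0.722^2·0.278^1 = 0.434751
C(3,3)·0.722^3·0.278^0 = 0.376367
Sum = 0.8111

0.8111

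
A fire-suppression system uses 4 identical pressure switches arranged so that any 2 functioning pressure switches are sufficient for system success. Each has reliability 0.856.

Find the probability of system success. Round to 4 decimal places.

0.9893

R = Σ_{i=2}^{4} C(4,i) p^i (1−p)^{4−i} with p = 0.856
C(4,2)·0.856^2·0.144^2 = 0.091164
C(4,3)·0.856^3·0.144^1 = 0.361280
C(4,4)·0.856^4·0.144^0 = 0.536902
Sum = 0.9893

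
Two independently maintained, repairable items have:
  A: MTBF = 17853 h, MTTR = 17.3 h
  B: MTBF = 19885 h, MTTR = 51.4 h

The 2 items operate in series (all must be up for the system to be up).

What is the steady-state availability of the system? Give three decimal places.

A(A) = MTBF/(MTBF+MTTR) = 17853/(17853+17.3) = 0.999032
A(B) = MTBF/(MTBF+MTTR) = 19885/(19885+51.4) = 0.997422
Series availability: 0.999032 × 0.997422 = 0.996

0.996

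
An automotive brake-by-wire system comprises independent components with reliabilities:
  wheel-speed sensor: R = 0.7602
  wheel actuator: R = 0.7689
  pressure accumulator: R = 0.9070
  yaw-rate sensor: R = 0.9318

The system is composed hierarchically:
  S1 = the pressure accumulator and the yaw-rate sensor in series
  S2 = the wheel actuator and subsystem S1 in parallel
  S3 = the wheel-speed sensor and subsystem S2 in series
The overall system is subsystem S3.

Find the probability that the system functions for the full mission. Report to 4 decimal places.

0.7330

Series (pressure accumulator and yaw-rate sensor): 0.907000 × 0.931800 = 0.845143
Parallel (wheel actuator and [0.845143]): 1 − (1 − 0.768900)(1 − 0.845143) = 0.964213
Series (wheel-speed sensor and [0.964213]): 0.760200 × 0.964213 = 0.7330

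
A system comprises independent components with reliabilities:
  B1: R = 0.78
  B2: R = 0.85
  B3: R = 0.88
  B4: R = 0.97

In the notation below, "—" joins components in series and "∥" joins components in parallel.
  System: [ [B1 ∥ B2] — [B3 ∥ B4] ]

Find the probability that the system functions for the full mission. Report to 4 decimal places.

Parallel (B1 and B2): 1 − (1 − 0.780000)(1 − 0.850000) = 0.967000
Parallel (B3 and B4): 1 − (1 − 0.880000)(1 − 0.970000) = 0.996400
Series ([0.967000] and [0.996400]): 0.967000 × 0.996400 = 0.9635

0.9635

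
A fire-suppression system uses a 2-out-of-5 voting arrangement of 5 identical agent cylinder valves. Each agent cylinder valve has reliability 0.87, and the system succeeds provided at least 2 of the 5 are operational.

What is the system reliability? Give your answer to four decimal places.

R = Σ_{i=2}^{5} C(5,i) p^i (1−p)^{5−i} with p = 0.87
C(5,2)·0.87^2·0.13^3 = 0.016629
C(5,3)·0.87^3·0.13^2 = 0.111287
C(5,4)·0.87^4·0.13^1 = 0.372383
C(5,5)·0.87^5·0.13^0 = 0.498421
Sum = 0.9987

0.9987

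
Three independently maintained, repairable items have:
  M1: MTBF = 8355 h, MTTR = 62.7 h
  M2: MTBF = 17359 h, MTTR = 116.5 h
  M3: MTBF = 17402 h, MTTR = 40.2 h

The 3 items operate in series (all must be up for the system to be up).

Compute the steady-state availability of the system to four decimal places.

A(M1) = MTBF/(MTBF+MTTR) = 8355/(8355+62.7) = 0.992551
A(M2) = MTBF/(MTBF+MTTR) = 17359/(17359+116.5) = 0.993334
A(M3) = MTBF/(MTBF+MTTR) = 17402/(17402+40.2) = 0.997695
Series availability: 0.992551 × 0.993334 × 0.997695 = 0.9837

0.9837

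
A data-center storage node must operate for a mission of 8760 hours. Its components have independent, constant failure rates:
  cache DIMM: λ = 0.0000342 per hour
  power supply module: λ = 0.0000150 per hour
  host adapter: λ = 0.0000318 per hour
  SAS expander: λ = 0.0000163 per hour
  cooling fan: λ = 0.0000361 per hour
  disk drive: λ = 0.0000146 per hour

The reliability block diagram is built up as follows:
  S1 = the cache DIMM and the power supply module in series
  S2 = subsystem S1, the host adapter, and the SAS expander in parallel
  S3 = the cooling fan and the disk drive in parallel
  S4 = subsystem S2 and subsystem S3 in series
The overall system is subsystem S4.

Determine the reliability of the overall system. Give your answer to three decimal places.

R(cache DIMM) = exp(−0.0000342 × 8760) = 0.74112
R(power supply module) = exp(−0.0000150 × 8760) = 0.87687
R(host adapter) = exp(−0.0000318 × 8760) = 0.75687
R(SAS expander) = exp(−0.0000163 × 8760) = 0.86694
R(cooling fan) = exp(−0.0000361 × 8760) = 0.72889
R(disk drive) = exp(−0.0000146 × 8760) = 0.87994
Series (cache DIMM and power supply module): 0.74112 × 0.87687 = 0.64987
Parallel ([0.64987], host adapter, and SAS expander): 1 − (1 − 0.64987)(1 − 0.75687)(1 − 0.86694) = 0.98867
Parallel (cooling fan and disk drive): 1 − (1 − 0.72889)(1 − 0.87994) = 0.96745
Series ([0.98867] and [0.96745]): 0.98867 × 0.96745 = 0.956

0.956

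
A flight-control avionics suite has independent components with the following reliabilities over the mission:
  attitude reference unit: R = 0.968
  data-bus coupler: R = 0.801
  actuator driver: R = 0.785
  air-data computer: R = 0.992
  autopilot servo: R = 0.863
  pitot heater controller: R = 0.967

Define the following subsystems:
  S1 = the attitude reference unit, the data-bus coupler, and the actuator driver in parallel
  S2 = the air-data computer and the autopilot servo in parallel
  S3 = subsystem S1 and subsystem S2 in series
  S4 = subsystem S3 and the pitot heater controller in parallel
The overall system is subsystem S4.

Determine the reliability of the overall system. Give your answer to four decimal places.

Parallel (attitude reference unit, data-bus coupler, and actuator driver): 1 − (1 − 0.968000)(1 − 0.801000)(1 − 0.785000) = 0.998631
Parallel (air-data computer and autopilot servo): 1 − (1 − 0.992000)(1 − 0.863000) = 0.998904
Series ([0.998631] and [0.998904]): 0.998631 × 0.998904 = 0.997537
Parallel ([0.997537] and pitot heater controller): 1 − (1 − 0.997537)(1 − 0.967000) = 0.9999

0.9999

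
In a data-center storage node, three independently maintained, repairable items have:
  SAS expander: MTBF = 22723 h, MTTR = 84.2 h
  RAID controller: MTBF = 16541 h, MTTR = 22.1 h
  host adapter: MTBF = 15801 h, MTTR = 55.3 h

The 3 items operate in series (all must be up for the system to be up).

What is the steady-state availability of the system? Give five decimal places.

A(SAS expander) = MTBF/(MTBF+MTTR) = 22723/(22723+84.2) = 0.996308
A(RAID controller) = MTBF/(MTBF+MTTR) = 16541/(16541+22.1) = 0.998666
A(host adapter) = MTBF/(MTBF+MTTR) = 15801/(15801+55.3) = 0.996512
Series availability: 0.996308 × 0.998666 × 0.996512 = 0.99151

0.99151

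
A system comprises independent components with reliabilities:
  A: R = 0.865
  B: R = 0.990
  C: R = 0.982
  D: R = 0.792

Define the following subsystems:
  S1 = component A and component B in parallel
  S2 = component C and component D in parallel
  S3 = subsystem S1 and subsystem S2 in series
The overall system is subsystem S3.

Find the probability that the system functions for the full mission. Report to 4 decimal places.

Parallel (A and B): 1 − (1 − 0.865000)(1 − 0.990000) = 0.998650
Parallel (C and D): 1 − (1 − 0.982000)(1 − 0.792000) = 0.996256
Series ([0.998650] and [0.996256]): 0.998650 × 0.996256 = 0.9949

0.9949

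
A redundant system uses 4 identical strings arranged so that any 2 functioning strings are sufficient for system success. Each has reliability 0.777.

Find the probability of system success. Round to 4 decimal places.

0.9631

R = Σ_{i=2}^{4} C(4,i) p^i (1−p)^{4−i} with p = 0.777
C(4,2)·0.777^2·0.223^2 = 0.180137
C(4,3)·0.777^3·0.223^1 = 0.418435
C(4,4)·0.777^4·0.223^0 = 0.364489
Sum = 0.9631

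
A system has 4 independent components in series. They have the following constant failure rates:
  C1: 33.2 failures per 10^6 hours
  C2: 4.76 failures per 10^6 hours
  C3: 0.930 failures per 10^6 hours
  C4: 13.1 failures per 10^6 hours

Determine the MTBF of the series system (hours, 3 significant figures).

19200

Series of exponential components: λ_sys = Σ λ_i
λ_sys = 0.0000332 + 0.00000476 + 0.000000930 + 0.0000131 = 5.1990e-05 /h
MTBF = 1 / λ_sys = 19200 h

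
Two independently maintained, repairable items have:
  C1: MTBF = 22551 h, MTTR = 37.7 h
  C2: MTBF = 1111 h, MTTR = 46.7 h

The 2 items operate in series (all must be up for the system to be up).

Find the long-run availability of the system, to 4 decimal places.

A(C1) = MTBF/(MTBF+MTTR) = 22551/(22551+37.7) = 0.998331
A(C2) = MTBF/(MTBF+MTTR) = 1111/(1111+46.7) = 0.959661
Series availability: 0.998331 × 0.959661 = 0.9581

0.9581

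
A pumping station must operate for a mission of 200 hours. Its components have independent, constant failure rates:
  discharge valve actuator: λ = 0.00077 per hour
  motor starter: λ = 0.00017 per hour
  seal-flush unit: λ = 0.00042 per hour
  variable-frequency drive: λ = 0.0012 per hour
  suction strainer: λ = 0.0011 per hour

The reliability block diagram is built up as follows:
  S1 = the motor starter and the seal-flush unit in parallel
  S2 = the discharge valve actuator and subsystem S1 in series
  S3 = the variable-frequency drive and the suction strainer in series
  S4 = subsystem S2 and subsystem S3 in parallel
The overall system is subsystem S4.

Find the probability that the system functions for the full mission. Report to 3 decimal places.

R(discharge valve actuator) = exp(−0.00077 × 200) = 0.85727
R(motor starter) = exp(−0.00017 × 200) = 0.96657
R(seal-flush unit) = exp(−0.00042 × 200) = 0.91943
R(variable-frequency drive) = exp(−0.0012 × 200) = 0.78663
R(suction strainer) = exp(−0.0011 × 200) = 0.80252
Parallel (motor starter and seal-flush unit): 1 − (1 − 0.96657)(1 − 0.91943) = 0.99731
Series (discharge valve actuator and [0.99731]): 0.85727 × 0.99731 = 0.85496
Series (variable-frequency drive and suction strainer): 0.78663 × 0.80252 = 0.63129
Parallel ([0.85496] and [0.63129]): 1 − (1 − 0.85496)(1 − 0.63129) = 0.947

0.947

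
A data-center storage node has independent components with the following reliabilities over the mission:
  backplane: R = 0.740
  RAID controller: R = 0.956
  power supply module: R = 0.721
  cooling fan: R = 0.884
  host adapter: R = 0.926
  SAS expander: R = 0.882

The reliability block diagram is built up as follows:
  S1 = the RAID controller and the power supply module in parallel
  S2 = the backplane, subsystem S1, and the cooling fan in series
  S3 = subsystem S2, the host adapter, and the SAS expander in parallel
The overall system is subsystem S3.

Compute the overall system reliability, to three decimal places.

Parallel (RAID controller and power supply module): 1 − (1 − 0.95600)(1 − 0.72100) = 0.98772
Series (backplane, [0.98772], and cooling fan): 0.74000 × 0.98772 × 0.88400 = 0.64613
Parallel ([0.64613], host adapter, and SAS expander): 1 − (1 − 0.64613)(1 − 0.92600)(1 − 0.88200) = 0.997

0.997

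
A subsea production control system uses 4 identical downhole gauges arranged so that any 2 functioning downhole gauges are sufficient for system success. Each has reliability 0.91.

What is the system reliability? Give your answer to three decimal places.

R = Σ_{i=2}^{4} C(4,i) p^i (1−p)^{4−i} with p = 0.91
C(4,2)·0.91^2·0.09^2 = 0.04025
C(4,3)·0.91^3·0.09^1 = 0.27129
C(4,4)·0.91^4·0.09^0 = 0.68575
Sum = 0.997

0.997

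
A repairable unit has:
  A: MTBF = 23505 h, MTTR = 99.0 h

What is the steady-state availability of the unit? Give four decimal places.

A(A) = MTBF/(MTBF+MTTR) = 23505/(23505+99.0) = 0.9958

0.9958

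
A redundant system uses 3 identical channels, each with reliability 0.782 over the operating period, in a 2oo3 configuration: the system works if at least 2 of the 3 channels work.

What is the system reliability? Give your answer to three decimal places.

0.878

R = Σ_{i=2}^{3} C(3,i) p^i (1−p)^{3−i} with p = 0.782
C(3,2)·0.782^2·0.218^1 = 0.39994
C(3,3)·0.782^3·0.218^0 = 0.47821
Sum = 0.878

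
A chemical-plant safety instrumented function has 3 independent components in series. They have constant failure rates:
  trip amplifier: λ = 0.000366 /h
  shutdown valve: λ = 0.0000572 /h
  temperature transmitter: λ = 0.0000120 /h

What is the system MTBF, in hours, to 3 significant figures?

Series of exponential components: λ_sys = Σ λ_i
λ_sys = 0.000366 + 0.0000572 + 0.0000120 = 4.3520e-04 /h
MTBF = 1 / λ_sys = 2300 h

2300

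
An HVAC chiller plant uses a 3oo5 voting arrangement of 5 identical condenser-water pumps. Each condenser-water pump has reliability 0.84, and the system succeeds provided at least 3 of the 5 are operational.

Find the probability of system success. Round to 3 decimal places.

0.968

R = Σ_{i=3}^{5} C(5,i) p^i (1−p)^{5−i} with p = 0.84
C(5,3)·0.84^3·0.16^2 = 0.15173
C(5,4)·0.84^4·0.16^1 = 0.39830
C(5,5)·0.84^5·0.16^0 = 0.41821
Sum = 0.968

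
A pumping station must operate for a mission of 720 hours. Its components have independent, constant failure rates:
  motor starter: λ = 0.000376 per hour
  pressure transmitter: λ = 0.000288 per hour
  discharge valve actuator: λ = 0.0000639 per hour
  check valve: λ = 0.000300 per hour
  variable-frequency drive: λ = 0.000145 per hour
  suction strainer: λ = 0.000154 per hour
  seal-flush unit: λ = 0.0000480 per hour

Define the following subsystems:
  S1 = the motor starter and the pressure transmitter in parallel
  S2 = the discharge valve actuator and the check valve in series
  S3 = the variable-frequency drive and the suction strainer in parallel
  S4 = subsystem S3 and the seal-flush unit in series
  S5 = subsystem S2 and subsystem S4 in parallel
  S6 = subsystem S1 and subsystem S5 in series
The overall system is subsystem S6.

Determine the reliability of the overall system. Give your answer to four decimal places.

0.9459

R(motor starter) = exp(−0.000376 × 720) = 0.762830
R(pressure transmitter) = exp(−0.000288 × 720) = 0.812727
R(discharge valve actuator) = exp(−0.0000639 × 720) = 0.955034
R(check valve) = exp(−0.000300 × 720) = 0.805735
R(variable-frequency drive) = exp(−0.000145 × 720) = 0.900865
R(suction strainer) = exp(−0.000154 × 720) = 0.895046
R(seal-flush unit) = exp(−0.0000480 × 720) = 0.966030
Parallel (motor starter and pressure transmitter): 1 − (1 − 0.762830)(1 − 0.812727) = 0.955584
Series (discharge valve actuator and check valve): 0.955034 × 0.805735 = 0.769504
Parallel (variable-frequency drive and suction strainer): 1 − (1 − 0.900865)(1 − 0.895046) = 0.989595
Series ([0.989595] and seal-flush unit): 0.989595 × 0.966030 = 0.955978
Parallel ([0.769504] and [0.955978]): 1 − (1 − 0.769504)(1 − 0.955978) = 0.989853
Series ([0.955584] and [0.989853]): 0.955584 × 0.989853 = 0.9459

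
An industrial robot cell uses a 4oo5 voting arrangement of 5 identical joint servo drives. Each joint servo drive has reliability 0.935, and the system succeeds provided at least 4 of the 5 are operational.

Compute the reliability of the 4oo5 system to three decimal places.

R = Σ_{i=4}^{5} C(5,i) p^i (1−p)^{5−i} with p = 0.935
C(5,4)·0.935^4·0.065^1 = 0.24839
C(5,5)·0.935^5·0.065^0 = 0.71459
Sum = 0.963

0.963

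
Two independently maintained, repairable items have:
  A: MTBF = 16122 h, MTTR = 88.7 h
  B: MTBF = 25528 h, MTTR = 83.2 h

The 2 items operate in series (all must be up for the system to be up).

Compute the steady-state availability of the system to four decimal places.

0.9913

A(A) = MTBF/(MTBF+MTTR) = 16122/(16122+88.7) = 0.994528
A(B) = MTBF/(MTBF+MTTR) = 25528/(25528+83.2) = 0.996751
Series availability: 0.994528 × 0.996751 = 0.9913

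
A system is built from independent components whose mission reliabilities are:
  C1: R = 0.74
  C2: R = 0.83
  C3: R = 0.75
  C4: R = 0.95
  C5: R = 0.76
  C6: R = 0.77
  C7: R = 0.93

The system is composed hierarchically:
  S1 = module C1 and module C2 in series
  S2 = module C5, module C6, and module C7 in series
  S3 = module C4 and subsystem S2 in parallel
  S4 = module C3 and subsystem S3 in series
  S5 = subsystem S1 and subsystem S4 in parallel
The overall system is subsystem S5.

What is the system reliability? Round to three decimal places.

Series (C1 and C2): 0.74000 × 0.83000 = 0.61420
Series (C5, C6, and C7): 0.76000 × 0.77000 × 0.93000 = 0.54424
Parallel (C4 and [0.54424]): 1 − (1 − 0.95000)(1 − 0.54424) = 0.97721
Series (C3 and [0.97721]): 0.75000 × 0.97721 = 0.73291
Parallel ([0.61420] and [0.73291]): 1 − (1 − 0.61420)(1 − 0.73291) = 0.897

0.897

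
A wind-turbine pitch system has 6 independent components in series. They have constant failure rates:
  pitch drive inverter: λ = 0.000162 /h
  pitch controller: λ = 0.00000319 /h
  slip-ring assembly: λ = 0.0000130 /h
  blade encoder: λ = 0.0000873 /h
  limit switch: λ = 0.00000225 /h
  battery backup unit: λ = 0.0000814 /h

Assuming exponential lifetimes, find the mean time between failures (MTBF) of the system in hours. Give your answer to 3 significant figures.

Series of exponential components: λ_sys = Σ λ_i
λ_sys = 0.000162 + 0.00000319 + 0.0000130 + 0.0000873 + 0.00000225 + 0.0000814 = 3.4914e-04 /h
MTBF = 1 / λ_sys = 2860 h

2860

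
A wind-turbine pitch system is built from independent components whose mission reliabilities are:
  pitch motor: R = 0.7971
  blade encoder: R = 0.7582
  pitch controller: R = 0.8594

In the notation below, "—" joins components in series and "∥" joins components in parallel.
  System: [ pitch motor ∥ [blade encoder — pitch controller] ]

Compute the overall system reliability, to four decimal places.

0.9293

Series (blade encoder and pitch controller): 0.758200 × 0.859400 = 0.651597
Parallel (pitch motor and [0.651597]): 1 − (1 − 0.797100)(1 − 0.651597) = 0.9293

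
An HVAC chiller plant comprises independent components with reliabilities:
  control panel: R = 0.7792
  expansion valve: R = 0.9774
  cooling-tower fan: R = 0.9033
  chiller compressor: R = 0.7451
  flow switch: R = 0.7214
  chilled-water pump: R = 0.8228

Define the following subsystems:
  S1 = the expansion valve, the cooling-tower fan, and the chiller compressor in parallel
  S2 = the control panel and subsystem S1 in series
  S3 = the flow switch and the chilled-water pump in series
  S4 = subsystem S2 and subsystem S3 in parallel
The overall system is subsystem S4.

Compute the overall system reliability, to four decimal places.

Parallel (expansion valve, cooling-tower fan, and chiller compressor): 1 − (1 − 0.977400)(1 − 0.903300)(1 − 0.745100) = 0.999443
Series (control panel and [0.999443]): 0.779200 × 0.999443 = 0.778766
Series (flow switch and chilled-water pump): 0.721400 × 0.822800 = 0.593568
Parallel ([0.778766] and [0.593568]): 1 − (1 − 0.778766)(1 − 0.593568) = 0.9101

0.9101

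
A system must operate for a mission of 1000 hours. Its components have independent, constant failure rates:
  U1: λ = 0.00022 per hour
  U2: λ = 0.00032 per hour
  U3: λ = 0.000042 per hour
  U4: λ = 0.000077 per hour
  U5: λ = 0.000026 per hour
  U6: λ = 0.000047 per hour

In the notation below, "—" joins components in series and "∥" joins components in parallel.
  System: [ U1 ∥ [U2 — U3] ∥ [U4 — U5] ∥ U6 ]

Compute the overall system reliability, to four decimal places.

R(U1) = exp(−0.00022 × 1000) = 0.802519
R(U2) = exp(−0.00032 × 1000) = 0.726149
R(U3) = exp(−0.000042 × 1000) = 0.958870
R(U4) = exp(−0.000077 × 1000) = 0.925890
R(U5) = exp(−0.000026 × 1000) = 0.974335
R(U6) = exp(−0.000047 × 1000) = 0.954087
Series (U2 and U3): 0.726149 × 0.958870 = 0.696282
Series (U4 and U5): 0.925890 × 0.974335 = 0.902127
Parallel (U1, [0.696282], [0.902127], and U6): 1 − (1 − 0.802519)(1 − 0.696282)(1 − 0.902127)(1 − 0.954087) = 0.9997

0.9997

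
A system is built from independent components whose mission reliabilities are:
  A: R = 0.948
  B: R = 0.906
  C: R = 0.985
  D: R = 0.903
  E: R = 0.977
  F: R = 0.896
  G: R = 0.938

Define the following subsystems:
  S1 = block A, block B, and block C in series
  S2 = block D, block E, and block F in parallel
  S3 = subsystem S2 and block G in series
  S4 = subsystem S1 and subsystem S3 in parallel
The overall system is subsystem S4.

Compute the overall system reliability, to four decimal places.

Series (A, B, and C): 0.948000 × 0.906000 × 0.985000 = 0.846005
Parallel (D, E, and F): 1 − (1 − 0.903000)(1 − 0.977000)(1 − 0.896000) = 0.999768
Series ([0.999768] and G): 0.999768 × 0.938000 = 0.937782
Parallel ([0.846005] and [0.937782]): 1 − (1 − 0.846005)(1 − 0.937782) = 0.9904

0.9904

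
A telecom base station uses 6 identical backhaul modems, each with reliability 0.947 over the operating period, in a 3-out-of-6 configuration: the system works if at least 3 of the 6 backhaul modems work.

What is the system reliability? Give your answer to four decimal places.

R = Σ_{i=3}^{6} C(6,i) p^i (1−p)^{6−i} with p = 0.947
C(6,3)·0.947^3·0.053^3 = 0.002529
C(6,4)·0.947^4·0.053^2 = 0.033888
C(6,5)·0.947^5·0.053^1 = 0.242202
C(6,6)·0.947^6·0.053^0 = 0.721273
Sum = 0.9999

0.9999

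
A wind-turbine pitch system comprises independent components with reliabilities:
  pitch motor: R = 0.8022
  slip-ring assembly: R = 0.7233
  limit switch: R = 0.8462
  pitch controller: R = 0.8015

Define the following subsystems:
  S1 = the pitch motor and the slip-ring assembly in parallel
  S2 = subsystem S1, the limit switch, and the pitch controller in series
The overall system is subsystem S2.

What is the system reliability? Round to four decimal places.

0.6411

Parallel (pitch motor and slip-ring assembly): 1 − (1 − 0.802200)(1 − 0.723300) = 0.945269
Series ([0.945269], limit switch, and pitch controller): 0.945269 × 0.846200 × 0.801500 = 0.6411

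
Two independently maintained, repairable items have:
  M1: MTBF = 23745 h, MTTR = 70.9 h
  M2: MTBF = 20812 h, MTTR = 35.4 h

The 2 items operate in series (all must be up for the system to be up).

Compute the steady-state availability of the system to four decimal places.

0.9953

A(M1) = MTBF/(MTBF+MTTR) = 23745/(23745+70.9) = 0.997023
A(M2) = MTBF/(MTBF+MTTR) = 20812/(20812+35.4) = 0.998302
Series availability: 0.997023 × 0.998302 = 0.9953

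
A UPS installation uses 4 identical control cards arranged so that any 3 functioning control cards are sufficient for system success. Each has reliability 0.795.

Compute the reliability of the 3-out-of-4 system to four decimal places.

0.8115

R = Σ_{i=3}^{4} C(4,i) p^i (1−p)^{4−i} with p = 0.795
C(4,3)·0.795^3·0.205^1 = 0.412017
C(4,4)·0.795^4·0.205^0 = 0.399456
Sum = 0.8115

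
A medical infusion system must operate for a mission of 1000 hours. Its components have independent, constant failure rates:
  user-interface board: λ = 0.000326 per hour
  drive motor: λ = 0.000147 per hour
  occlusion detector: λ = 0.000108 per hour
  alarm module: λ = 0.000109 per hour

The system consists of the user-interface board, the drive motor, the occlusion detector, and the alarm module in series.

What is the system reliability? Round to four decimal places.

R(user-interface board) = exp(−0.000326 × 1000) = 0.721805
R(drive motor) = exp(−0.000147 × 1000) = 0.863294
R(occlusion detector) = exp(−0.000108 × 1000) = 0.897628
R(alarm module) = exp(−0.000109 × 1000) = 0.896730
Series (user-interface board, drive motor, occlusion detector, and alarm module): 0.721805 × 0.863294 × 0.897628 × 0.896730 = 0.5016

0.5016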